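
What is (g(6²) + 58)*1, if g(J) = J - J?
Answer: 58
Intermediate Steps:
g(J) = 0
(g(6²) + 58)*1 = (0 + 58)*1 = 58*1 = 58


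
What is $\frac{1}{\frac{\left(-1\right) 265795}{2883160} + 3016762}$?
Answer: $\frac{576632}{1739561452425} \approx 3.3148 \cdot 10^{-7}$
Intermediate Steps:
$\frac{1}{\frac{\left(-1\right) 265795}{2883160} + 3016762} = \frac{1}{\left(-265795\right) \frac{1}{2883160} + 3016762} = \frac{1}{- \frac{53159}{576632} + 3016762} = \frac{1}{\frac{1739561452425}{576632}} = \frac{576632}{1739561452425}$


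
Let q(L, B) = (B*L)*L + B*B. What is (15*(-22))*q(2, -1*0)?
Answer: 0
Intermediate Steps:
q(L, B) = B**2 + B*L**2 (q(L, B) = B*L**2 + B**2 = B**2 + B*L**2)
(15*(-22))*q(2, -1*0) = (15*(-22))*((-1*0)*(-1*0 + 2**2)) = -0*(0 + 4) = -0*4 = -330*0 = 0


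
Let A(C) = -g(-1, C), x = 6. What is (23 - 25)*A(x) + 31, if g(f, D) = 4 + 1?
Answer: 41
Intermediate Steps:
g(f, D) = 5
A(C) = -5 (A(C) = -1*5 = -5)
(23 - 25)*A(x) + 31 = (23 - 25)*(-5) + 31 = -2*(-5) + 31 = 10 + 31 = 41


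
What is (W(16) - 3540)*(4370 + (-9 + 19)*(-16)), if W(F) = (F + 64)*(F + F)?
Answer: -4125800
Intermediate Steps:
W(F) = 2*F*(64 + F) (W(F) = (64 + F)*(2*F) = 2*F*(64 + F))
(W(16) - 3540)*(4370 + (-9 + 19)*(-16)) = (2*16*(64 + 16) - 3540)*(4370 + (-9 + 19)*(-16)) = (2*16*80 - 3540)*(4370 + 10*(-16)) = (2560 - 3540)*(4370 - 160) = -980*4210 = -4125800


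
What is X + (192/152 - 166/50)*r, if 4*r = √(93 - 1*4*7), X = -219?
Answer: -219 - 977*√65/1900 ≈ -223.15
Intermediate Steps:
r = √65/4 (r = √(93 - 1*4*7)/4 = √(93 - 4*7)/4 = √(93 - 28)/4 = √65/4 ≈ 2.0156)
X + (192/152 - 166/50)*r = -219 + (192/152 - 166/50)*(√65/4) = -219 + (192*(1/152) - 166*1/50)*(√65/4) = -219 + (24/19 - 83/25)*(√65/4) = -219 - 977*√65/1900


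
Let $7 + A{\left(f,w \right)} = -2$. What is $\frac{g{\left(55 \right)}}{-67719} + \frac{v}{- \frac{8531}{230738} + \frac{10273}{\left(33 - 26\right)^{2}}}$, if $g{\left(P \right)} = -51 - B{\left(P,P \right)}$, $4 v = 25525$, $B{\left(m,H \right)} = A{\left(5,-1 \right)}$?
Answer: $\frac{651446993532713}{21398783735886} \approx 30.443$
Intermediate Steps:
$A{\left(f,w \right)} = -9$ ($A{\left(f,w \right)} = -7 - 2 = -9$)
$B{\left(m,H \right)} = -9$
$v = \frac{25525}{4}$ ($v = \frac{1}{4} \cdot 25525 = \frac{25525}{4} \approx 6381.3$)
$g{\left(P \right)} = -42$ ($g{\left(P \right)} = -51 - -9 = -51 + 9 = -42$)
$\frac{g{\left(55 \right)}}{-67719} + \frac{v}{- \frac{8531}{230738} + \frac{10273}{\left(33 - 26\right)^{2}}} = - \frac{42}{-67719} + \frac{25525}{4 \left(- \frac{8531}{230738} + \frac{10273}{\left(33 - 26\right)^{2}}\right)} = \left(-42\right) \left(- \frac{1}{67719}\right) + \frac{25525}{4 \left(\left(-8531\right) \frac{1}{230738} + \frac{10273}{7^{2}}\right)} = \frac{14}{22573} + \frac{25525}{4 \left(- \frac{8531}{230738} + \frac{10273}{49}\right)} = \frac{14}{22573} + \frac{25525}{4 \cdot \frac{2369953455}{11306162}} = \frac{14}{22573} + \frac{25525}{4} \cdot \frac{11306162}{2369953455} = \frac{14}{22573} + \frac{28858978505}{947981382} = \frac{651446993532713}{21398783735886}$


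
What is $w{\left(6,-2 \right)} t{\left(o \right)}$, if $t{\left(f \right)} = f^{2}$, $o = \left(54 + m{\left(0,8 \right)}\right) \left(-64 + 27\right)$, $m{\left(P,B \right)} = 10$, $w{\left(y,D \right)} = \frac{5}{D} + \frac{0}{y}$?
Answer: $-14018560$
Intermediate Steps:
$w{\left(y,D \right)} = \frac{5}{D}$ ($w{\left(y,D \right)} = \frac{5}{D} + 0 = \frac{5}{D}$)
$o = -2368$ ($o = \left(54 + 10\right) \left(-64 + 27\right) = 64 \left(-37\right) = -2368$)
$w{\left(6,-2 \right)} t{\left(o \right)} = \frac{5}{-2} \left(-2368\right)^{2} = 5 \left(- \frac{1}{2}\right) 5607424 = \left(- \frac{5}{2}\right) 5607424 = -14018560$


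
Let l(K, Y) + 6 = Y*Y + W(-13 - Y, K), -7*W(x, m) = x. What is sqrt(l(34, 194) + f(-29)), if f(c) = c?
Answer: sqrt(1843898)/7 ≈ 193.99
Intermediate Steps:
W(x, m) = -x/7
l(K, Y) = -29/7 + Y**2 + Y/7 (l(K, Y) = -6 + (Y*Y - (-13 - Y)/7) = -6 + (Y**2 + (13/7 + Y/7)) = -6 + (13/7 + Y**2 + Y/7) = -29/7 + Y**2 + Y/7)
sqrt(l(34, 194) + f(-29)) = sqrt((-29/7 + 194**2 + (1/7)*194) - 29) = sqrt((-29/7 + 37636 + 194/7) - 29) = sqrt(263617/7 - 29) = sqrt(263414/7) = sqrt(1843898)/7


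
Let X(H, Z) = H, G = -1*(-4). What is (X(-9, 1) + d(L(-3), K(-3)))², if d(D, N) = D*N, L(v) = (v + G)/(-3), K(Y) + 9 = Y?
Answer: 25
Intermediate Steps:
G = 4
K(Y) = -9 + Y
L(v) = -4/3 - v/3 (L(v) = (v + 4)/(-3) = -(4 + v)/3 = -4/3 - v/3)
(X(-9, 1) + d(L(-3), K(-3)))² = (-9 + (-4/3 - ⅓*(-3))*(-9 - 3))² = (-9 + (-4/3 + 1)*(-12))² = (-9 - ⅓*(-12))² = (-9 + 4)² = (-5)² = 25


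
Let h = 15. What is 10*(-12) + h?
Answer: -105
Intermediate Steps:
10*(-12) + h = 10*(-12) + 15 = -120 + 15 = -105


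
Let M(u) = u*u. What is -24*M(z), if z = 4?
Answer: -384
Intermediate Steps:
M(u) = u**2
-24*M(z) = -24*4**2 = -24*16 = -384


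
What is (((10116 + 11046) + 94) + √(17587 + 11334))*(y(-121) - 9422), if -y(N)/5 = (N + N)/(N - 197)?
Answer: -31856430968/159 - 1498703*√28921/159 ≈ -2.0196e+8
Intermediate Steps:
y(N) = -10*N/(-197 + N) (y(N) = -5*(N + N)/(N - 197) = -5*2*N/(-197 + N) = -10*N/(-197 + N))
(((10116 + 11046) + 94) + √(17587 + 11334))*(y(-121) - 9422) = (((10116 + 11046) + 94) + √(17587 + 11334))*(-10*(-121)/(-197 - 121) - 9422) = ((21162 + 94) + √28921)*(-10*(-121)/(-318) - 9422) = (21256 + √28921)*(-10*(-121)*(-1/318) - 9422) = (21256 + √28921)*(-605/159 - 9422) = (21256 + √28921)*(-1498703/159) = -31856430968/159 - 1498703*√28921/159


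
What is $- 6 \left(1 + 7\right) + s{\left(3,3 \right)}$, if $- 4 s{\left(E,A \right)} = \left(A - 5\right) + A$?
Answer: $- \frac{193}{4} \approx -48.25$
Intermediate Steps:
$s{\left(E,A \right)} = \frac{5}{4} - \frac{A}{2}$ ($s{\left(E,A \right)} = - \frac{\left(A - 5\right) + A}{4} = - \frac{\left(-5 + A\right) + A}{4} = - \frac{-5 + 2 A}{4} = \frac{5}{4} - \frac{A}{2}$)
$- 6 \left(1 + 7\right) + s{\left(3,3 \right)} = - 6 \left(1 + 7\right) + \left(\frac{5}{4} - \frac{3}{2}\right) = \left(-6\right) 8 + \left(\frac{5}{4} - \frac{3}{2}\right) = -48 - \frac{1}{4} = - \frac{193}{4}$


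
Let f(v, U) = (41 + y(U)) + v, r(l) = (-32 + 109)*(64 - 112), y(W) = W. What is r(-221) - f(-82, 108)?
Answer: -3763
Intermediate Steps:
r(l) = -3696 (r(l) = 77*(-48) = -3696)
f(v, U) = 41 + U + v (f(v, U) = (41 + U) + v = 41 + U + v)
r(-221) - f(-82, 108) = -3696 - (41 + 108 - 82) = -3696 - 1*67 = -3696 - 67 = -3763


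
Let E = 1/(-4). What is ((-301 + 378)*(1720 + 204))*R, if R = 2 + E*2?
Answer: 222222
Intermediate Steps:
E = -¼ ≈ -0.25000
R = 3/2 (R = 2 - ¼*2 = 2 - ½ = 3/2 ≈ 1.5000)
((-301 + 378)*(1720 + 204))*R = ((-301 + 378)*(1720 + 204))*(3/2) = (77*1924)*(3/2) = 148148*(3/2) = 222222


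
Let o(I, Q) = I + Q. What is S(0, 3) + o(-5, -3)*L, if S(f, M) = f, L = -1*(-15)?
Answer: -120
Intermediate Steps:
L = 15
S(0, 3) + o(-5, -3)*L = 0 + (-5 - 3)*15 = 0 - 8*15 = 0 - 120 = -120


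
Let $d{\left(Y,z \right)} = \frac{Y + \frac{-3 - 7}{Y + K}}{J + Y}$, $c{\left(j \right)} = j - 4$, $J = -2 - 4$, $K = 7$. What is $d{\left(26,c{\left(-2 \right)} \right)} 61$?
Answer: $\frac{12932}{165} \approx 78.376$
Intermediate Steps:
$J = -6$
$c{\left(j \right)} = -4 + j$ ($c{\left(j \right)} = j - 4 = -4 + j$)
$d{\left(Y,z \right)} = \frac{Y - \frac{10}{7 + Y}}{-6 + Y}$ ($d{\left(Y,z \right)} = \frac{Y + \frac{-3 - 7}{Y + 7}}{-6 + Y} = \frac{Y - \frac{10}{7 + Y}}{-6 + Y}$)
$d{\left(26,c{\left(-2 \right)} \right)} 61 = \frac{-10 + 26^{2} + 7 \cdot 26}{-42 + 26 + 26^{2}} \cdot 61 = \frac{-10 + 676 + 182}{-42 + 26 + 676} \cdot 61 = \frac{1}{660} \cdot 848 \cdot 61 = \frac{212}{165} \cdot 61 = \frac{12932}{165}$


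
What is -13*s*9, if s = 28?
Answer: -3276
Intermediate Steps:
-13*s*9 = -13*28*9 = -364*9 = -3276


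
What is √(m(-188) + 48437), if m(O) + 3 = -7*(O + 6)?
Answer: 34*√43 ≈ 222.95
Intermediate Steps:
m(O) = -45 - 7*O (m(O) = -3 - 7*(O + 6) = -3 - 7*(6 + O) = -3 + (-42 - 7*O) = -45 - 7*O)
√(m(-188) + 48437) = √((-45 - 7*(-188)) + 48437) = √((-45 + 1316) + 48437) = √(1271 + 48437) = √49708 = 34*√43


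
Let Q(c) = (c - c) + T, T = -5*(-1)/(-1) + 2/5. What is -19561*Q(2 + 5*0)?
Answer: 449903/5 ≈ 89981.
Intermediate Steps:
T = -23/5 (T = 5*(-1) + 2*(⅕) = -5 + ⅖ = -23/5 ≈ -4.6000)
Q(c) = -23/5 (Q(c) = (c - c) - 23/5 = 0 - 23/5 = -23/5)
-19561*Q(2 + 5*0) = -19561*(-23/5) = 449903/5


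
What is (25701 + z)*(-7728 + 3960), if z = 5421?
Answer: -117267696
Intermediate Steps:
(25701 + z)*(-7728 + 3960) = (25701 + 5421)*(-7728 + 3960) = 31122*(-3768) = -117267696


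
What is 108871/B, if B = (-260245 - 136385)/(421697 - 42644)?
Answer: -1528439969/14690 ≈ -1.0405e+5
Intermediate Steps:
B = -14690/14039 (B = -396630/379053 = -396630*1/379053 = -14690/14039 ≈ -1.0464)
108871/B = 108871/(-14690/14039) = 108871*(-14039/14690) = -1528439969/14690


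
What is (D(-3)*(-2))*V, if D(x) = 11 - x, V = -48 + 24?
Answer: 672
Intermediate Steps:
V = -24
(D(-3)*(-2))*V = ((11 - 1*(-3))*(-2))*(-24) = ((11 + 3)*(-2))*(-24) = (14*(-2))*(-24) = -28*(-24) = 672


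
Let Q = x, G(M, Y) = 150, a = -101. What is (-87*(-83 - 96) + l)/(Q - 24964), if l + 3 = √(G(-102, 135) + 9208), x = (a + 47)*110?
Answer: -7785/15452 - √9358/30904 ≈ -0.50695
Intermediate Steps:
x = -5940 (x = (-101 + 47)*110 = -54*110 = -5940)
Q = -5940
l = -3 + √9358 (l = -3 + √(150 + 9208) = -3 + √9358 ≈ 93.737)
(-87*(-83 - 96) + l)/(Q - 24964) = (-87*(-83 - 96) + (-3 + √9358))/(-5940 - 24964) = (-87*(-179) + (-3 + √9358))/(-30904) = (15573 + (-3 + √9358))*(-1/30904) = (15570 + √9358)*(-1/30904) = -7785/15452 - √9358/30904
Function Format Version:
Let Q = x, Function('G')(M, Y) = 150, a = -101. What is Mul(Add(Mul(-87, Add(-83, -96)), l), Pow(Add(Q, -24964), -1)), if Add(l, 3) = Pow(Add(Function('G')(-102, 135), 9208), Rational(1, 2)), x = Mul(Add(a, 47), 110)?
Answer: Add(Rational(-7785, 15452), Mul(Rational(-1, 30904), Pow(9358, Rational(1, 2)))) ≈ -0.50695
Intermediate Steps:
x = -5940 (x = Mul(Add(-101, 47), 110) = Mul(-54, 110) = -5940)
Q = -5940
l = Add(-3, Pow(9358, Rational(1, 2))) (l = Add(-3, Pow(Add(150, 9208), Rational(1, 2))) = Add(-3, Pow(9358, Rational(1, 2))) ≈ 93.737)
Mul(Add(Mul(-87, Add(-83, -96)), l), Pow(Add(Q, -24964), -1)) = Mul(Add(Mul(-87, Add(-83, -96)), Add(-3, Pow(9358, Rational(1, 2)))), Pow(Add(-5940, -24964), -1)) = Mul(Add(Mul(-87, -179), Add(-3, Pow(9358, Rational(1, 2)))), Pow(-30904, -1)) = Mul(Add(15573, Add(-3, Pow(9358, Rational(1, 2)))), Rational(-1, 30904)) = Mul(Add(15570, Pow(9358, Rational(1, 2))), Rational(-1, 30904)) = Add(Rational(-7785, 15452), Mul(Rational(-1, 30904), Pow(9358, Rational(1, 2))))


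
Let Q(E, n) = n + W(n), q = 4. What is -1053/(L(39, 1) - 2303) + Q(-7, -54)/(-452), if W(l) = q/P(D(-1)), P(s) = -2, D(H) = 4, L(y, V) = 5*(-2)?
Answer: 16819/29041 ≈ 0.57915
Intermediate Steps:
L(y, V) = -10
W(l) = -2 (W(l) = 4/(-2) = 4*(-1/2) = -2)
Q(E, n) = -2 + n (Q(E, n) = n - 2 = -2 + n)
-1053/(L(39, 1) - 2303) + Q(-7, -54)/(-452) = -1053/(-10 - 2303) + (-2 - 54)/(-452) = -1053/(-2313) - 56*(-1/452) = -1053*(-1/2313) + 14/113 = 117/257 + 14/113 = 16819/29041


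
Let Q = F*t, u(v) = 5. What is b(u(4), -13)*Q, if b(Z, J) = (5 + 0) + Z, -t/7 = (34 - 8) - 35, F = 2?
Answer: 1260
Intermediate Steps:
t = 63 (t = -7*((34 - 8) - 35) = -7*(26 - 35) = -7*(-9) = 63)
b(Z, J) = 5 + Z
Q = 126 (Q = 2*63 = 126)
b(u(4), -13)*Q = (5 + 5)*126 = 10*126 = 1260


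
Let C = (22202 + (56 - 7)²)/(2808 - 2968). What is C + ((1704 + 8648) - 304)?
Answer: 1583077/160 ≈ 9894.2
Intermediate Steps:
C = -24603/160 (C = (22202 + 49²)/(-160) = (22202 + 2401)*(-1/160) = 24603*(-1/160) = -24603/160 ≈ -153.77)
C + ((1704 + 8648) - 304) = -24603/160 + ((1704 + 8648) - 304) = -24603/160 + (10352 - 304) = -24603/160 + 10048 = 1583077/160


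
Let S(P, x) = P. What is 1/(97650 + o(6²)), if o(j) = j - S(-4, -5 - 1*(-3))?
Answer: 1/97690 ≈ 1.0236e-5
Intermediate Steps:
o(j) = 4 + j (o(j) = j - 1*(-4) = j + 4 = 4 + j)
1/(97650 + o(6²)) = 1/(97650 + (4 + 6²)) = 1/(97650 + (4 + 36)) = 1/(97650 + 40) = 1/97690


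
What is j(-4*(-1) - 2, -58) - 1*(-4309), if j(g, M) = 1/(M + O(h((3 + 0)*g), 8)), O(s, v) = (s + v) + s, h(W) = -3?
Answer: 241303/56 ≈ 4309.0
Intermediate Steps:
O(s, v) = v + 2*s
j(g, M) = 1/(2 + M) (j(g, M) = 1/(M + (8 + 2*(-3))) = 1/(M + (8 - 6)) = 1/(M + 2) = 1/(2 + M))
j(-4*(-1) - 2, -58) - 1*(-4309) = 1/(2 - 58) - 1*(-4309) = 1/(-56) + 4309 = -1/56 + 4309 = 241303/56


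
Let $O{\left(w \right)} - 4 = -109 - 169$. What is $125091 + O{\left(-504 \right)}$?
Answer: $124817$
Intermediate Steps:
$O{\left(w \right)} = -274$ ($O{\left(w \right)} = 4 - 278 = -274$)
$125091 + O{\left(-504 \right)} = 125091 - 274 = 124817$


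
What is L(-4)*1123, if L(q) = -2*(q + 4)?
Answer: 0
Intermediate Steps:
L(q) = -8 - 2*q (L(q) = -2*(4 + q) = -8 - 2*q)
L(-4)*1123 = (-8 - 2*(-4))*1123 = (-8 + 8)*1123 = 0*1123 = 0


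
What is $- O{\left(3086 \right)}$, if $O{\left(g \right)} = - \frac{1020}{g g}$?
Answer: $\frac{255}{2380849} \approx 0.0001071$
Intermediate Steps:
$O{\left(g \right)} = - \frac{1020}{g^{2}}$
$- O{\left(3086 \right)} = - \frac{-1020}{9523396} = \left(-1\right) \left(- \frac{255}{2380849}\right) = \frac{255}{2380849}$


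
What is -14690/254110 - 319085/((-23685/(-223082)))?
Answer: -361761777070187/120371907 ≈ -3.0054e+6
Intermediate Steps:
-14690/254110 - 319085/((-23685/(-223082))) = -14690*1/254110 - 319085/((-23685*(-1/223082))) = -1469/25411 - 319085/23685/223082 = -1469/25411 - 319085*223082/23685 = -1469/25411 - 14236423994/4737 = -361761777070187/120371907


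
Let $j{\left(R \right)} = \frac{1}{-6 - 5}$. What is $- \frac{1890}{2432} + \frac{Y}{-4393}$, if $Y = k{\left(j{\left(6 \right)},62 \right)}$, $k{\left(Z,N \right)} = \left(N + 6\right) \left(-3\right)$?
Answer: $- \frac{3903321}{5341888} \approx -0.7307$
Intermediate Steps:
$j{\left(R \right)} = - \frac{1}{11}$ ($j{\left(R \right)} = \frac{1}{-11} = - \frac{1}{11}$)
$k{\left(Z,N \right)} = -18 - 3 N$ ($k{\left(Z,N \right)} = \left(6 + N\right) \left(-3\right) = -18 - 3 N$)
$Y = -204$ ($Y = -18 - 186 = -204$)
$- \frac{1890}{2432} + \frac{Y}{-4393} = - \frac{1890}{2432} - \frac{204}{-4393} = \left(-1890\right) \frac{1}{2432} - - \frac{204}{4393} = - \frac{945}{1216} + \frac{204}{4393} = - \frac{3903321}{5341888}$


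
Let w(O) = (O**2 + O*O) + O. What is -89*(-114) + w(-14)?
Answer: 10524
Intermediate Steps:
w(O) = O + 2*O**2 (w(O) = (O**2 + O**2) + O = 2*O**2 + O = O + 2*O**2)
-89*(-114) + w(-14) = -89*(-114) - 14*(1 + 2*(-14)) = 10146 - 14*(1 - 28) = 10146 - 14*(-27) = 10146 + 378 = 10524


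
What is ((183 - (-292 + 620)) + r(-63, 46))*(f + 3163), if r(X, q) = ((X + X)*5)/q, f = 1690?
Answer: -770150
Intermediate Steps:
r(X, q) = 10*X/q (r(X, q) = ((2*X)*5)/q = (10*X)/q = 10*X/q)
((183 - (-292 + 620)) + r(-63, 46))*(f + 3163) = ((183 - (-292 + 620)) + 10*(-63)/46)*(1690 + 3163) = ((183 - 1*328) + 10*(-63)*(1/46))*4853 = ((183 - 328) - 315/23)*4853 = (-145 - 315/23)*4853 = -3650/23*4853 = -770150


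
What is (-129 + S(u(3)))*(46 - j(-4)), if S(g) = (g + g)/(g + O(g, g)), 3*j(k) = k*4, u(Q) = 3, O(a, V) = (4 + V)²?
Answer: -86009/13 ≈ -6616.1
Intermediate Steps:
j(k) = 4*k/3 (j(k) = (k*4)/3 = (4*k)/3 = 4*k/3)
S(g) = 2*g/(g + (4 + g)²) (S(g) = (g + g)/(g + (4 + g)²) = (2*g)/(g + (4 + g)²) = 2*g/(g + (4 + g)²))
(-129 + S(u(3)))*(46 - j(-4)) = (-129 + 2*3/(3 + (4 + 3)²))*(46 - 4*(-4)/3) = (-129 + 2*3/(3 + 7²))*(46 - 1*(-16/3)) = (-129 + 2*3/(3 + 49))*(46 + 16/3) = (-129 + 2*3/52)*(154/3) = (-129 + 2*3*(1/52))*(154/3) = (-129 + 3/26)*(154/3) = -3351/26*154/3 = -86009/13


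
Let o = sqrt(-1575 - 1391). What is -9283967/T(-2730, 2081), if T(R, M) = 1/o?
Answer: -9283967*I*sqrt(2966) ≈ -5.0561e+8*I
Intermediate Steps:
o = I*sqrt(2966) (o = sqrt(-2966) = I*sqrt(2966) ≈ 54.461*I)
T(R, M) = -I*sqrt(2966)/2966 (T(R, M) = 1/(I*sqrt(2966)) = -I*sqrt(2966)/2966)
-9283967/T(-2730, 2081) = -9283967*I*sqrt(2966)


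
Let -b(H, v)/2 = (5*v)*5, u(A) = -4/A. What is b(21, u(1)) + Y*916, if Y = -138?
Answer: -126208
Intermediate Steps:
b(H, v) = -50*v (b(H, v) = -2*5*v*5 = -50*v)
b(21, u(1)) + Y*916 = -(-200)/1 - 138*916 = -(-200) - 126408 = -50*(-4) - 126408 = 200 - 126408 = -126208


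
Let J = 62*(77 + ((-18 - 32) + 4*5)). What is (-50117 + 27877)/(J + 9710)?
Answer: -1390/789 ≈ -1.7617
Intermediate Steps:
J = 2914 (J = 62*(77 + (-50 + 20)) = 62*(77 - 30) = 62*47 = 2914)
(-50117 + 27877)/(J + 9710) = (-50117 + 27877)/(2914 + 9710) = -22240/12624 = -22240*1/12624 = -1390/789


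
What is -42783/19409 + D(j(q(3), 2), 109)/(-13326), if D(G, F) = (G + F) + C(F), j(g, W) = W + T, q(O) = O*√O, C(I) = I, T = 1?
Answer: -44185819/19895718 ≈ -2.2209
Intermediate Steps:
q(O) = O^(3/2)
j(g, W) = 1 + W (j(g, W) = W + 1 = 1 + W)
D(G, F) = G + 2*F (D(G, F) = (G + F) + F = (F + G) + F = G + 2*F)
-42783/19409 + D(j(q(3), 2), 109)/(-13326) = -42783/19409 + ((1 + 2) + 2*109)/(-13326) = -42783*1/19409 + (3 + 218)*(-1/13326) = -3291/1493 + 221*(-1/13326) = -3291/1493 - 221/13326 = -44185819/19895718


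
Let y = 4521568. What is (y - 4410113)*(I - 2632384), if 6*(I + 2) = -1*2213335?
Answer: -2007042742205/6 ≈ -3.3451e+11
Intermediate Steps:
I = -2213347/6 (I = -2 + (-1*2213335)/6 = -2 + (⅙)*(-2213335) = -2 - 2213335/6 = -2213347/6 ≈ -3.6889e+5)
(y - 4410113)*(I - 2632384) = (4521568 - 4410113)*(-2213347/6 - 2632384) = 111455*(-18007651/6) = -2007042742205/6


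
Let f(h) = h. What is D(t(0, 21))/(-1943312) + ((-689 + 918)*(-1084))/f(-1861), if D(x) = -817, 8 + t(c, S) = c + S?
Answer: 482401518069/3616503632 ≈ 133.39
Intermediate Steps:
t(c, S) = -8 + S + c (t(c, S) = -8 + (c + S) = -8 + (S + c) = -8 + S + c)
D(t(0, 21))/(-1943312) + ((-689 + 918)*(-1084))/f(-1861) = -817/(-1943312) + ((-689 + 918)*(-1084))/(-1861) = -817*(-1/1943312) + (229*(-1084))*(-1/1861) = 817/1943312 - 248236*(-1/1861) = 817/1943312 + 248236/1861 = 482401518069/3616503632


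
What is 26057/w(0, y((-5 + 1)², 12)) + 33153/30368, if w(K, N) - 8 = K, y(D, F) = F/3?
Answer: 98945525/30368 ≈ 3258.2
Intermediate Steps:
y(D, F) = F/3 (y(D, F) = F*(⅓) = F/3)
w(K, N) = 8 + K
26057/w(0, y((-5 + 1)², 12)) + 33153/30368 = 26057/(8 + 0) + 33153/30368 = 26057/8 + 33153*(1/30368) = 26057*(⅛) + 33153/30368 = 26057/8 + 33153/30368 = 98945525/30368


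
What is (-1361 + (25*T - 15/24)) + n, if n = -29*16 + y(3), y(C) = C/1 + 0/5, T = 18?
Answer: -10981/8 ≈ -1372.6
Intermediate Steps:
y(C) = C (y(C) = C*1 + 0*(1/5) = C + 0 = C)
n = -461 (n = -29*16 + 3 = -464 + 3 = -461)
(-1361 + (25*T - 15/24)) + n = (-1361 + (25*18 - 15/24)) - 461 = (-1361 + (450 - 15*1/24)) - 461 = (-1361 + (450 - 5/8)) - 461 = (-1361 + 3595/8) - 461 = -7293/8 - 461 = -10981/8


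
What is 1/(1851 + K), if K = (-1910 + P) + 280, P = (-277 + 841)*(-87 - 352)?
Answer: -1/247375 ≈ -4.0424e-6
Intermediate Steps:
P = -247596 (P = 564*(-439) = -247596)
K = -249226 (K = (-1910 - 247596) + 280 = -249506 + 280 = -249226)
1/(1851 + K) = 1/(1851 - 249226) = 1/(-247375) = -1/247375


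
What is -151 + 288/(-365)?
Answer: -55403/365 ≈ -151.79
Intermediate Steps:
-151 + 288/(-365) = -151 + 288*(-1/365) = -151 - 288/365 = -55403/365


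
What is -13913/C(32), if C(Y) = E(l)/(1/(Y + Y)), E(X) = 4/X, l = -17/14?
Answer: 236521/3584 ≈ 65.994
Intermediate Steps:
l = -17/14 (l = -17*1/14 = -17/14 ≈ -1.2143)
C(Y) = -112*Y/17 (C(Y) = (4/(-17/14))/(1/(Y + Y)) = (4*(-14/17))/(1/(2*Y)) = -56*2*Y/17 = -112*Y/17)
-13913/C(32) = -13913/((-112/17*32)) = -13913/(-3584/17) = -13913*(-17/3584) = 236521/3584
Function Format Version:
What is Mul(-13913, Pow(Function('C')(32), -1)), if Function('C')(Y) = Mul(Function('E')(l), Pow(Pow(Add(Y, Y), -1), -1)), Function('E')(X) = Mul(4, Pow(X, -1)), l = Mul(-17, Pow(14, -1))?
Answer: Rational(236521, 3584) ≈ 65.994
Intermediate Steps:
l = Rational(-17, 14) (l = Mul(-17, Rational(1, 14)) = Rational(-17, 14) ≈ -1.2143)
Function('C')(Y) = Mul(Rational(-112, 17), Y) (Function('C')(Y) = Mul(Mul(4, Pow(Rational(-17, 14), -1)), Pow(Pow(Add(Y, Y), -1), -1)) = Mul(Mul(4, Rational(-14, 17)), Pow(Pow(Mul(2, Y), -1), -1)) = Mul(Rational(-56, 17), Pow(Mul(Rational(1, 2), Pow(Y, -1)), -1)) = Mul(Rational(-56, 17), Mul(2, Y)) = Mul(Rational(-112, 17), Y))
Mul(-13913, Pow(Function('C')(32), -1)) = Mul(-13913, Pow(Mul(Rational(-112, 17), 32), -1)) = Mul(-13913, Pow(Rational(-3584, 17), -1)) = Mul(-13913, Rational(-17, 3584)) = Rational(236521, 3584)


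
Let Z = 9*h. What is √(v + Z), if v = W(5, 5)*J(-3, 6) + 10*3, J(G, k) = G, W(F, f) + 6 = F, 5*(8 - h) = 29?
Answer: 2*√330/5 ≈ 7.2664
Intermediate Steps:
h = 11/5 (h = 8 - ⅕*29 = 8 - 29/5 = 11/5 ≈ 2.2000)
W(F, f) = -6 + F
Z = 99/5 (Z = 9*(11/5) = 99/5 ≈ 19.800)
v = 33 (v = (-6 + 5)*(-3) + 10*3 = -1*(-3) + 30 = 3 + 30 = 33)
√(v + Z) = √(33 + 99/5) = √(264/5) = 2*√330/5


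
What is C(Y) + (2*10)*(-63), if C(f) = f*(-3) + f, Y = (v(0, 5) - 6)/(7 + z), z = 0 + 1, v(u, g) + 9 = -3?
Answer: -2511/2 ≈ -1255.5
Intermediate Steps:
v(u, g) = -12 (v(u, g) = -9 - 3 = -12)
z = 1
Y = -9/4 (Y = (-12 - 6)/(7 + 1) = -18/8 = -18*⅛ = -9/4 ≈ -2.2500)
C(f) = -2*f (C(f) = -3*f + f = -2*f)
C(Y) + (2*10)*(-63) = -2*(-9/4) + (2*10)*(-63) = 9/2 + 20*(-63) = 9/2 - 1260 = -2511/2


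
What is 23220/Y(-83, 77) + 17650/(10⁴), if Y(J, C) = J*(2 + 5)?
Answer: -4438907/116200 ≈ -38.201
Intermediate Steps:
Y(J, C) = 7*J (Y(J, C) = J*7 = 7*J)
23220/Y(-83, 77) + 17650/(10⁴) = 23220/((7*(-83))) + 17650/(10⁴) = 23220/(-581) + 17650/10000 = 23220*(-1/581) + 17650*(1/10000) = -23220/581 + 353/200 = -4438907/116200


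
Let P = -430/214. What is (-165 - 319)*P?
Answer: 104060/107 ≈ 972.52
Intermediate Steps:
P = -215/107 (P = -430*1/214 = -215/107 ≈ -2.0093)
(-165 - 319)*P = (-165 - 319)*(-215/107) = -484*(-215/107) = 104060/107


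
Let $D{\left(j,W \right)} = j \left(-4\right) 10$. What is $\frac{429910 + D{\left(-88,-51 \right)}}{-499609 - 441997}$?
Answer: $- \frac{216715}{470803} \approx -0.46031$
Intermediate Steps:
$D{\left(j,W \right)} = - 40 j$ ($D{\left(j,W \right)} = - 4 j 10 = - 40 j$)
$\frac{429910 + D{\left(-88,-51 \right)}}{-499609 - 441997} = \frac{429910 - -3520}{-499609 - 441997} = \frac{429910 + 3520}{-941606} = 433430 \left(- \frac{1}{941606}\right) = - \frac{216715}{470803}$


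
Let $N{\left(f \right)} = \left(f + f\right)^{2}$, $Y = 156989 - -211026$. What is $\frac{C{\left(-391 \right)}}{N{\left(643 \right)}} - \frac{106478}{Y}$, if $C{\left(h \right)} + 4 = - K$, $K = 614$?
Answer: $- \frac{88160161879}{304310867470} \approx -0.2897$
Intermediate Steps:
$C{\left(h \right)} = -618$ ($C{\left(h \right)} = -4 - 614 = -618$)
$Y = 368015$ ($Y = 156989 + 211026 = 368015$)
$N{\left(f \right)} = 4 f^{2}$ ($N{\left(f \right)} = \left(2 f\right)^{2} = 4 f^{2}$)
$\frac{C{\left(-391 \right)}}{N{\left(643 \right)}} - \frac{106478}{Y} = - \frac{618}{4 \cdot 643^{2}} - \frac{106478}{368015} = - \frac{618}{4 \cdot 413449} - \frac{106478}{368015} = - \frac{618}{1653796} - \frac{106478}{368015} = \left(-618\right) \frac{1}{1653796} - \frac{106478}{368015} = - \frac{309}{826898} - \frac{106478}{368015} = - \frac{88160161879}{304310867470}$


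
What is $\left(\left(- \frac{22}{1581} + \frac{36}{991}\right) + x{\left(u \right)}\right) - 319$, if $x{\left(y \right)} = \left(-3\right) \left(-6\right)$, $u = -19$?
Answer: $- \frac{471562957}{1566771} \approx -300.98$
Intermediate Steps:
$x{\left(y \right)} = 18$
$\left(\left(- \frac{22}{1581} + \frac{36}{991}\right) + x{\left(u \right)}\right) - 319 = \left(\left(- \frac{22}{1581} + \frac{36}{991}\right) + 18\right) - 319 = \left(\frac{35114}{1566771} + 18\right) - 319 = \frac{28236992}{1566771} - 319 = - \frac{471562957}{1566771}$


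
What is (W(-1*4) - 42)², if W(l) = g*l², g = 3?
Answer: 36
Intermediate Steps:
W(l) = 3*l²
(W(-1*4) - 42)² = (3*(-1*4)² - 42)² = (3*(-4)² - 42)² = (3*16 - 42)² = (48 - 42)² = 6² = 36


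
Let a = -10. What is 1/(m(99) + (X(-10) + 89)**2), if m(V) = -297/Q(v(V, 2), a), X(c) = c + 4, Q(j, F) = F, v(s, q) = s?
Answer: 10/69187 ≈ 0.00014454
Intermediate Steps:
X(c) = 4 + c
m(V) = 297/10 (m(V) = -297/(-10) = -297*(-1/10) = 297/10)
1/(m(99) + (X(-10) + 89)**2) = 1/(297/10 + ((4 - 10) + 89)**2) = 1/(297/10 + (-6 + 89)**2) = 1/(297/10 + 83**2) = 1/(297/10 + 6889) = 1/(69187/10) = 10/69187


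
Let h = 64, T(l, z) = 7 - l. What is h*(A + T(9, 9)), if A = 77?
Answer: 4800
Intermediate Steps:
h*(A + T(9, 9)) = 64*(77 + (7 - 1*9)) = 64*(77 + (7 - 9)) = 64*(77 - 2) = 64*75 = 4800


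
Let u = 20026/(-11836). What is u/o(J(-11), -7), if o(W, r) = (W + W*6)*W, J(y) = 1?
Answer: -10013/41426 ≈ -0.24171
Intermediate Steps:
u = -10013/5918 (u = 20026*(-1/11836) = -10013/5918 ≈ -1.6920)
o(W, r) = 7*W**2 (o(W, r) = (W + 6*W)*W = (7*W)*W = 7*W**2)
u/o(J(-11), -7) = -10013/(5918*(7*1**2)) = -10013/(5918*(7*1)) = -10013/5918/7 = -10013/5918*1/7 = -10013/41426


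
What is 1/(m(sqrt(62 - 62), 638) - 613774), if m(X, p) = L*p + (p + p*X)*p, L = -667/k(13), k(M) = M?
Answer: -13/3113036 ≈ -4.1760e-6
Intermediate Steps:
L = -667/13 ≈ -51.308
m(X, p) = -667*p/13 + p*(p + X*p) (m(X, p) = -667*p/13 + (p + p*X)*p = -667*p/13 + (p + X*p)*p = -667*p/13 + p*(p + X*p))
1/(m(sqrt(62 - 62), 638) - 613774) = 1/((1/13)*638*(-667 + 13*638 + 13*sqrt(62 - 62)*638) - 613774) = 1/((1/13)*638*(-667 + 8294 + 13*sqrt(0)*638) - 613774) = 1/((1/13)*638*(-667 + 8294 + 13*0*638) - 613774) = 1/((1/13)*638*(-667 + 8294 + 0) - 613774) = 1/((1/13)*638*7627 - 613774) = 1/(4866026/13 - 613774) = 1/(-3113036/13) = -13/3113036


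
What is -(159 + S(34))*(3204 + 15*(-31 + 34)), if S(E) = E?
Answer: -627057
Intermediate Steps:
-(159 + S(34))*(3204 + 15*(-31 + 34)) = -(159 + 34)*(3204 + 15*(-31 + 34)) = -193*(3204 + 15*3) = -193*(3204 + 45) = -193*3249 = -1*627057 = -627057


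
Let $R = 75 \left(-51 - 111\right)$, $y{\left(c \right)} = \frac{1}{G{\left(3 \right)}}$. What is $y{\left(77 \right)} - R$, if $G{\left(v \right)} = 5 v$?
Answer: $\frac{182251}{15} \approx 12150.0$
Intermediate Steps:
$y{\left(c \right)} = \frac{1}{15}$ ($y{\left(c \right)} = \frac{1}{5 \cdot 3} = \frac{1}{15}$)
$R = -12150$ ($R = 75 \left(-162\right) = -12150$)
$y{\left(77 \right)} - R = \frac{1}{15} - -12150 = \frac{1}{15} + 12150 = \frac{182251}{15}$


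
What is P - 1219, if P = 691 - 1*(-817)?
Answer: 289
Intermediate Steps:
P = 1508 (P = 691 + 817 = 1508)
P - 1219 = 1508 - 1219 = 289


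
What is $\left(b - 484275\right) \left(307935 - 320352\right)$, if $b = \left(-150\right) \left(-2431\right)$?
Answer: $1485383625$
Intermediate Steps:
$b = 364650$
$\left(b - 484275\right) \left(307935 - 320352\right) = \left(364650 - 484275\right) \left(307935 - 320352\right) = \left(-119625\right) \left(-12417\right) = 1485383625$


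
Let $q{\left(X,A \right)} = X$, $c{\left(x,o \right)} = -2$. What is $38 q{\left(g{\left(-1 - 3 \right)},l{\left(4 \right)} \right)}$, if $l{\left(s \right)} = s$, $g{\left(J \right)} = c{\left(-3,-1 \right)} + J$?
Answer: $-228$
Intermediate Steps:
$g{\left(J \right)} = -2 + J$
$38 q{\left(g{\left(-1 - 3 \right)},l{\left(4 \right)} \right)} = 38 \left(-2 - 4\right) = 38 \left(-6\right) = -228$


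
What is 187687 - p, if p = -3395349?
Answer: 3583036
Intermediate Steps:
187687 - p = 187687 - 1*(-3395349) = 187687 + 3395349 = 3583036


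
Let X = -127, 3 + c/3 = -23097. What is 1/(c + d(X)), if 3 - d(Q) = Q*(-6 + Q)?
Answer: -1/86188 ≈ -1.1603e-5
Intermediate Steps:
c = -69300 (c = -9 + 3*(-23097) = -9 - 69291 = -69300)
d(Q) = 3 - Q*(-6 + Q)
1/(c + d(X)) = 1/(-69300 + (3 - 1*(-127)**2 + 6*(-127))) = 1/(-69300 + (3 - 1*16129 - 762)) = 1/(-69300 + (3 - 16129 - 762)) = 1/(-69300 - 16888) = 1/(-86188) = -1/86188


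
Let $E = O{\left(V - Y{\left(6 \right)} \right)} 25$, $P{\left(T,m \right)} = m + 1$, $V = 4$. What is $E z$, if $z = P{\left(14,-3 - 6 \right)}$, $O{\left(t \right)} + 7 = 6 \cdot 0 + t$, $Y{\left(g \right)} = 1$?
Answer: $800$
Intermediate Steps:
$P{\left(T,m \right)} = 1 + m$
$O{\left(t \right)} = -7 + t$ ($O{\left(t \right)} = -7 + \left(6 \cdot 0 + t\right) = -7 + \left(0 + t\right) = -7 + t$)
$z = -8$ ($z = 1 - 9 = -8$)
$E = -100$ ($E = \left(-7 + \left(4 - 1\right)\right) 25 = \left(-7 + 3\right) 25 = \left(-4\right) 25 = -100$)
$E z = \left(-100\right) \left(-8\right) = 800$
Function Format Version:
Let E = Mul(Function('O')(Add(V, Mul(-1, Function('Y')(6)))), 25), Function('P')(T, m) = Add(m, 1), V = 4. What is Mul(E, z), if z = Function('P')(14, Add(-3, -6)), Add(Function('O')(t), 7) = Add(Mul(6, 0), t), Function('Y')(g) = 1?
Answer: 800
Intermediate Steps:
Function('P')(T, m) = Add(1, m)
Function('O')(t) = Add(-7, t) (Function('O')(t) = Add(-7, Add(Mul(6, 0), t)) = Add(-7, Add(0, t)) = Add(-7, t))
z = -8 (z = Add(1, Add(-3, -6)) = Add(1, -9) = -8)
E = -100 (E = Mul(Add(-7, Add(4, Mul(-1, 1))), 25) = Mul(Add(-7, Add(4, -1)), 25) = Mul(Add(-7, 3), 25) = Mul(-4, 25) = -100)
Mul(E, z) = Mul(-100, -8) = 800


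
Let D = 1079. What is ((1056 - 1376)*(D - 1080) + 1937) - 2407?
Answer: -150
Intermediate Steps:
((1056 - 1376)*(D - 1080) + 1937) - 2407 = ((1056 - 1376)*(1079 - 1080) + 1937) - 2407 = (-320*(-1) + 1937) - 2407 = (320 + 1937) - 2407 = 2257 - 2407 = -150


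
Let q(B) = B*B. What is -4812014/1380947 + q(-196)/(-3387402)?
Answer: -8176638153790/2338911314847 ≈ -3.4959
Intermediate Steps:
q(B) = B²
-4812014/1380947 + q(-196)/(-3387402) = -4812014/1380947 + (-196)²/(-3387402) = -4812014*1/1380947 + 38416*(-1/3387402) = -4812014/1380947 - 19208/1693701 = -8176638153790/2338911314847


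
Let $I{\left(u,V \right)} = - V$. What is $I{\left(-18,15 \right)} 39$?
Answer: $-585$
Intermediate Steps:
$I{\left(-18,15 \right)} 39 = \left(-1\right) 15 \cdot 39 = \left(-15\right) 39 = -585$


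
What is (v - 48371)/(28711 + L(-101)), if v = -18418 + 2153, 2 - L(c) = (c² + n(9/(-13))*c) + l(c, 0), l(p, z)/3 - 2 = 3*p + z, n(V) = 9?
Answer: -16159/5081 ≈ -3.1803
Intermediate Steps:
l(p, z) = 6 + 3*z + 9*p (l(p, z) = 6 + 3*(3*p + z) = 6 + 3*(z + 3*p) = 6 + (3*z + 9*p) = 6 + 3*z + 9*p)
L(c) = -4 - c² - 18*c (L(c) = 2 - ((c² + 9*c) + (6 + 3*0 + 9*c)) = 2 - ((c² + 9*c) + (6 + 0 + 9*c)) = 2 - ((c² + 9*c) + (6 + 9*c)) = 2 - (6 + c² + 18*c) = 2 + (-6 - c² - 18*c) = -4 - c² - 18*c)
v = -16265
(v - 48371)/(28711 + L(-101)) = (-16265 - 48371)/(28711 + (-4 - 1*(-101)² - 18*(-101))) = -64636/(28711 + (-4 - 1*10201 + 1818)) = -64636/(28711 + (-4 - 10201 + 1818)) = -64636/(28711 - 8387) = -64636/20324 = -64636*1/20324 = -16159/5081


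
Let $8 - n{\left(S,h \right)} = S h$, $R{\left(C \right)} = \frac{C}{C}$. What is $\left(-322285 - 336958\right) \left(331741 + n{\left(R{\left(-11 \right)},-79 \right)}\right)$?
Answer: $-218755286204$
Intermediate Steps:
$R{\left(C \right)} = 1$
$n{\left(S,h \right)} = 8 - S h$
$\left(-322285 - 336958\right) \left(331741 + n{\left(R{\left(-11 \right)},-79 \right)}\right) = \left(-322285 - 336958\right) \left(331741 - \left(-8 + 1 \left(-79\right)\right)\right) = - 659243 \left(331741 + \left(8 + 79\right)\right) = - 659243 \left(331741 + 87\right) = \left(-659243\right) 331828 = -218755286204$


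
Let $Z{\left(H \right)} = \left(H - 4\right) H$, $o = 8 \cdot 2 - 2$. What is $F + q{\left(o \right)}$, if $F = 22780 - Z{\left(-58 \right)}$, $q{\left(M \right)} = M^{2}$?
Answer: $19380$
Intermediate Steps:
$o = 14$ ($o = 16 - 2 = 14$)
$Z{\left(H \right)} = H \left(-4 + H\right)$ ($Z{\left(H \right)} = \left(-4 + H\right) H = H \left(-4 + H\right)$)
$F = 19184$ ($F = 22780 - - 58 \left(-4 - 58\right) = 22780 - \left(-58\right) \left(-62\right) = 22780 - 3596 = 19184$)
$F + q{\left(o \right)} = 19184 + 14^{2} = 19184 + 196 = 19380$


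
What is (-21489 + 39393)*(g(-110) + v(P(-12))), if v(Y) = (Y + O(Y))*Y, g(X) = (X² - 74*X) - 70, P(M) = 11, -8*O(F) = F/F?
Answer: 363265446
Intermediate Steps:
O(F) = -⅛ (O(F) = -F/(8*F) = -⅛*1 = -⅛)
g(X) = -70 + X² - 74*X
v(Y) = Y*(-⅛ + Y) (v(Y) = (Y - ⅛)*Y = (-⅛ + Y)*Y = Y*(-⅛ + Y))
(-21489 + 39393)*(g(-110) + v(P(-12))) = (-21489 + 39393)*((-70 + (-110)² - 74*(-110)) + 11*(-⅛ + 11)) = 17904*((-70 + 12100 + 8140) + 11*(87/8)) = 17904*(20170 + 957/8) = 17904*(162317/8) = 363265446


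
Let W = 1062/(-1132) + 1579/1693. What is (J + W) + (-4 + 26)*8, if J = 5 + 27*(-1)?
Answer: 147563383/958238 ≈ 153.99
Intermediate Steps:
W = -5269/958238 (W = 1062*(-1/1132) + 1579*(1/1693) = -531/566 + 1579/1693 = -5269/958238 ≈ -0.0054986)
J = -22 (J = 5 - 27 = -22)
(J + W) + (-4 + 26)*8 = (-22 - 5269/958238) + (-4 + 26)*8 = -21086505/958238 + 22*8 = -21086505/958238 + 176 = 147563383/958238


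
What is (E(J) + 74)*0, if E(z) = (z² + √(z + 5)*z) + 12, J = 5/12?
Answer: 0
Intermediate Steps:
J = 5/12 (J = 5*(1/12) = 5/12 ≈ 0.41667)
E(z) = 12 + z² + z*√(5 + z) (E(z) = (z² + √(5 + z)*z) + 12 = (z² + z*√(5 + z)) + 12 = 12 + z² + z*√(5 + z))
(E(J) + 74)*0 = ((12 + (5/12)² + 5*√(5 + 5/12)/12) + 74)*0 = ((12 + 25/144 + 5*√(65/12)/12) + 74)*0 = ((12 + 25/144 + 5*(√195/6)/12) + 74)*0 = ((12 + 25/144 + 5*√195/72) + 74)*0 = ((1753/144 + 5*√195/72) + 74)*0 = (12409/144 + 5*√195/72)*0 = 0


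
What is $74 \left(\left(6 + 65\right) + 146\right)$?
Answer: $16058$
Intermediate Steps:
$74 \left(\left(6 + 65\right) + 146\right) = 74 \left(71 + 146\right) = 74 \cdot 217 = 16058$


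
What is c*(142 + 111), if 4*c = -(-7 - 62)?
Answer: 17457/4 ≈ 4364.3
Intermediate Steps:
c = 69/4 (c = (-(-7 - 62))/4 = (-1*(-69))/4 = (1/4)*69 = 69/4 ≈ 17.250)
c*(142 + 111) = 69*(142 + 111)/4 = (69/4)*253 = 17457/4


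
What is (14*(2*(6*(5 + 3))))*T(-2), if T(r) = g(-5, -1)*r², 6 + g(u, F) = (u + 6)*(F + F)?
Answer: -43008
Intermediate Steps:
g(u, F) = -6 + 2*F*(6 + u) (g(u, F) = -6 + (u + 6)*(F + F) = -6 + (6 + u)*(2*F) = -6 + 2*F*(6 + u))
T(r) = -8*r² (T(r) = (-6 + 12*(-1) + 2*(-1)*(-5))*r² = (-6 - 12 + 10)*r² = -8*r²)
(14*(2*(6*(5 + 3))))*T(-2) = (14*(2*(6*(5 + 3))))*(-8*(-2)²) = (14*(2*(6*8)))*(-8*4) = (14*(2*48))*(-32) = (14*96)*(-32) = 1344*(-32) = -43008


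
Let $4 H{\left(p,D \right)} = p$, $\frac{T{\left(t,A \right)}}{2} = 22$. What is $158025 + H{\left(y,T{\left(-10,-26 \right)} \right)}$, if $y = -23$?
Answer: $\frac{632077}{4} \approx 1.5802 \cdot 10^{5}$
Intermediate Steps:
$T{\left(t,A \right)} = 44$ ($T{\left(t,A \right)} = 2 \cdot 22 = 44$)
$H{\left(p,D \right)} = \frac{p}{4}$
$158025 + H{\left(y,T{\left(-10,-26 \right)} \right)} = 158025 + \frac{1}{4} \left(-23\right) = 158025 - \frac{23}{4} = \frac{632077}{4}$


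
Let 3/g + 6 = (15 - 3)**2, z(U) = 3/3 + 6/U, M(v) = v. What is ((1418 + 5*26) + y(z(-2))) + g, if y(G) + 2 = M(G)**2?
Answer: 71301/46 ≈ 1550.0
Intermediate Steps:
z(U) = 1 + 6/U (z(U) = 3*(1/3) + 6/U = 1 + 6/U)
g = 1/46 (g = 3/(-6 + (15 - 3)**2) = 3/(-6 + 12**2) = 3/(-6 + 144) = 3/138 = 3*(1/138) = 1/46 ≈ 0.021739)
y(G) = -2 + G**2
((1418 + 5*26) + y(z(-2))) + g = ((1418 + 5*26) + (-2 + ((6 - 2)/(-2))**2)) + 1/46 = ((1418 + 130) + (-2 + (-1/2*4)**2)) + 1/46 = (1548 + (-2 + (-2)**2)) + 1/46 = (1548 + (-2 + 4)) + 1/46 = (1548 + 2) + 1/46 = 1550 + 1/46 = 71301/46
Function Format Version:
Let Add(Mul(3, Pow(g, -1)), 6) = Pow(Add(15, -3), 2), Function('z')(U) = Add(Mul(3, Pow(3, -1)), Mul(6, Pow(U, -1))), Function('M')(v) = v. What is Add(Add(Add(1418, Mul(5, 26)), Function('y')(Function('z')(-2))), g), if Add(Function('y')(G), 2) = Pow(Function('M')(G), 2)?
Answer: Rational(71301, 46) ≈ 1550.0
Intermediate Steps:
Function('z')(U) = Add(1, Mul(6, Pow(U, -1))) (Function('z')(U) = Add(Mul(3, Rational(1, 3)), Mul(6, Pow(U, -1))) = Add(1, Mul(6, Pow(U, -1))))
g = Rational(1, 46) (g = Mul(3, Pow(Add(-6, Pow(Add(15, -3), 2)), -1)) = Mul(3, Pow(Add(-6, Pow(12, 2)), -1)) = Mul(3, Pow(Add(-6, 144), -1)) = Mul(3, Pow(138, -1)) = Mul(3, Rational(1, 138)) = Rational(1, 46) ≈ 0.021739)
Function('y')(G) = Add(-2, Pow(G, 2))
Add(Add(Add(1418, Mul(5, 26)), Function('y')(Function('z')(-2))), g) = Add(Add(Add(1418, Mul(5, 26)), Add(-2, Pow(Mul(Pow(-2, -1), Add(6, -2)), 2))), Rational(1, 46)) = Add(Add(Add(1418, 130), Add(-2, Pow(Mul(Rational(-1, 2), 4), 2))), Rational(1, 46)) = Add(Add(1548, Add(-2, Pow(-2, 2))), Rational(1, 46)) = Add(Add(1548, Add(-2, 4)), Rational(1, 46)) = Add(Add(1548, 2), Rational(1, 46)) = Add(1550, Rational(1, 46)) = Rational(71301, 46)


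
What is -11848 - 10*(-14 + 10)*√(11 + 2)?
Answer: -11848 + 40*√13 ≈ -11704.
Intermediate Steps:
-11848 - 10*(-14 + 10)*√(11 + 2) = -11848 - 10*(-4)*√13 = -11848 - (-40)*√13 = -11848 + 40*√13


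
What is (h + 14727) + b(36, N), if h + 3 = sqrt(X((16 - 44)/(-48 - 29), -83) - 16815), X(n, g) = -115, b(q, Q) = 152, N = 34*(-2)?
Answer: 14876 + I*sqrt(16930) ≈ 14876.0 + 130.12*I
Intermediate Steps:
N = -68
h = -3 + I*sqrt(16930) (h = -3 + sqrt(-115 - 16815) = -3 + sqrt(-16930) = -3 + I*sqrt(16930) ≈ -3.0 + 130.12*I)
(h + 14727) + b(36, N) = ((-3 + I*sqrt(16930)) + 14727) + 152 = (14724 + I*sqrt(16930)) + 152 = 14876 + I*sqrt(16930)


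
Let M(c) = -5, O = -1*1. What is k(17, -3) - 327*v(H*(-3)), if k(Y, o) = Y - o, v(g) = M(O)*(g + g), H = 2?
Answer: -19600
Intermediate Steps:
O = -1
v(g) = -10*g (v(g) = -5*(g + g) = -10*g)
k(17, -3) - 327*v(H*(-3)) = (17 - 1*(-3)) - (-3270)*2*(-3) = (17 + 3) - (-3270)*(-6) = 20 - 327*60 = 20 - 19620 = -19600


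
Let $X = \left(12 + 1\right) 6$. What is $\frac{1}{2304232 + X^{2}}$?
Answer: $\frac{1}{2310316} \approx 4.3284 \cdot 10^{-7}$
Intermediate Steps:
$X = 78$ ($X = 13 \cdot 6 = 78$)
$\frac{1}{2304232 + X^{2}} = \frac{1}{2304232 + 78^{2}} = \frac{1}{2304232 + 6084} = \frac{1}{2310316}$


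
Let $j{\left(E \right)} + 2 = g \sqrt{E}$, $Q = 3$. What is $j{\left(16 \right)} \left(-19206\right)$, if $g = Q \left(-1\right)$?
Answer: $268884$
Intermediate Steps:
$g = -3$ ($g = 3 \left(-1\right) = -3$)
$j{\left(E \right)} = -2 - 3 \sqrt{E}$
$j{\left(16 \right)} \left(-19206\right) = \left(-2 - 3 \sqrt{16}\right) \left(-19206\right) = \left(-2 - 12\right) \left(-19206\right) = \left(-14\right) \left(-19206\right) = 268884$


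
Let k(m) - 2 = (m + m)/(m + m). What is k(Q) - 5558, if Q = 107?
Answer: -5555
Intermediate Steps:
k(m) = 3 (k(m) = 2 + (m + m)/(m + m) = 2 + (2*m)/((2*m)) = 2 + (2*m)*(1/(2*m)) = 2 + 1 = 3)
k(Q) - 5558 = 3 - 5558 = -5555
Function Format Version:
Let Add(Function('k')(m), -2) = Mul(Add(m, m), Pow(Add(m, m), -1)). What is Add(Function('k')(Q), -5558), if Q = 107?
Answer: -5555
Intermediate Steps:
Function('k')(m) = 3 (Function('k')(m) = Add(2, Mul(Add(m, m), Pow(Add(m, m), -1))) = Add(2, Mul(Mul(2, m), Pow(Mul(2, m), -1))) = Add(2, Mul(Mul(2, m), Mul(Rational(1, 2), Pow(m, -1)))) = Add(2, 1) = 3)
Add(Function('k')(Q), -5558) = Add(3, -5558) = -5555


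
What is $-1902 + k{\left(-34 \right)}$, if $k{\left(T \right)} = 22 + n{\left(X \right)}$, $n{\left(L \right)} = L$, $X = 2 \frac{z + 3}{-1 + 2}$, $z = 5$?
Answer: $-1864$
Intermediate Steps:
$X = 16$ ($X = 2 \frac{5 + 3}{-1 + 2} = 2 \cdot \frac{8}{1} = 2 \cdot 8 \cdot 1 = 2 \cdot 8 = 16$)
$k{\left(T \right)} = 38$ ($k{\left(T \right)} = 22 + 16 = 38$)
$-1902 + k{\left(-34 \right)} = -1902 + 38 = -1864$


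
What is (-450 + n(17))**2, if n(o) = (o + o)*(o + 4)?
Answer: 69696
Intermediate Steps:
n(o) = 2*o*(4 + o) (n(o) = (2*o)*(4 + o) = 2*o*(4 + o))
(-450 + n(17))**2 = (-450 + 2*17*(4 + 17))**2 = (-450 + 2*17*21)**2 = (-450 + 714)**2 = 264**2 = 69696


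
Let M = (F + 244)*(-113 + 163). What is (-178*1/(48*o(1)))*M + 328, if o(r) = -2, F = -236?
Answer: 3209/3 ≈ 1069.7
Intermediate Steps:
M = 400 (M = (-236 + 244)*(-113 + 163) = 8*50 = 400)
(-178*1/(48*o(1)))*M + 328 = -178/((6*(-2))*8)*400 + 328 = -178/((-12*8))*400 + 328 = -178/(-96)*400 + 328 = -178*(-1/96)*400 + 328 = (89/48)*400 + 328 = 2225/3 + 328 = 3209/3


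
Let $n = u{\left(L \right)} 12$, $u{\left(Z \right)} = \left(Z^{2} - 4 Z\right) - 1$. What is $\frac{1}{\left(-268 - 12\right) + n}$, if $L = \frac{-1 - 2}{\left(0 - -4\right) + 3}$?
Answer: $- \frac{49}{13192} \approx -0.0037144$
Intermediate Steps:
$L = - \frac{3}{7}$ ($L = - \frac{3}{\left(0 + 4\right) + 3} = - \frac{3}{4 + 3} = - \frac{3}{7} \approx -0.42857$)
$u{\left(Z \right)} = -1 + Z^{2} - 4 Z$
$n = \frac{528}{49}$ ($n = \left(-1 + \left(- \frac{3}{7}\right)^{2} - - \frac{12}{7}\right) 12 = \left(-1 + \frac{9}{49} + \frac{12}{7}\right) 12 = \frac{44}{49} \cdot 12 = \frac{528}{49} \approx 10.776$)
$\frac{1}{\left(-268 - 12\right) + n} = \frac{1}{\left(-268 - 12\right) + \frac{528}{49}} = \frac{1}{-280 + \frac{528}{49}} = \frac{1}{- \frac{13192}{49}} = - \frac{49}{13192}$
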